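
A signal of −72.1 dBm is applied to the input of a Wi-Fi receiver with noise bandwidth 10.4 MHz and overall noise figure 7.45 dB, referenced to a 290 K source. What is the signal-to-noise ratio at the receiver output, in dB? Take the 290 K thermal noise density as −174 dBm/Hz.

Noise floor: N = −174 + 10 log₁₀(B) + NF
10 log₁₀(1.04×10⁷) = 70.17 dB
N = −174 + 70.17 + 7.45 = −96.38 dBm
SNR = P_sig − N = −72.1 − (−96.38) = 24.28 dB → 24.3 dB

24.3 dB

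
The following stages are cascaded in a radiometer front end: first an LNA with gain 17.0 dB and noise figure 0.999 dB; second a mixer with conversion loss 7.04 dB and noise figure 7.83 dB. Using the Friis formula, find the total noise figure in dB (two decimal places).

Convert to linear (a loss of L dB is a gain of −L dB): F_i = 10^(NF_i/10), G_i = 10^(G_i,dB/10)
  Stage 1: F_1 = 10^(0.999/10) = 1.259, G_1 = 10^(17.0/10) = 50.12
  Stage 2: F_2 = 10^(7.83/10) = 6.067, G_2 = 10^(−7.04/10) = 0.1977
Friis cascade:
  F = 1.259 + (6.067 − 1)/50.12 = 1.360
NF = 10 log₁₀(1.360) = 1.33 dB

1.33 dB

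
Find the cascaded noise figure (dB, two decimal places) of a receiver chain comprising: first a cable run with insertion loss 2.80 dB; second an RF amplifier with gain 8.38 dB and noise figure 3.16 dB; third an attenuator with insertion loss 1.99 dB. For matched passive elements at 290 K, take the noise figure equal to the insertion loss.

6.13 dB

Convert to linear (a loss of L dB is a gain of −L dB): F_i = 10^(NF_i/10), G_i = 10^(G_i,dB/10)
  Stage 1: F_1 = 10^(2.80/10) = 1.905, G_1 = 10^(−2.80/10) = 0.5248
  Stage 2: F_2 = 10^(3.16/10) = 2.070, G_2 = 10^(8.38/10) = 6.887
  Stage 3: F_3 = 10^(1.99/10) = 1.581, G_3 = 10^(−1.99/10) = 0.6324
Friis cascade:
  F = 1.905 + (2.070 − 1)/0.5248 + (1.581 − 1)/3.614 = 4.105
NF = 10 log₁₀(4.105) = 6.13 dB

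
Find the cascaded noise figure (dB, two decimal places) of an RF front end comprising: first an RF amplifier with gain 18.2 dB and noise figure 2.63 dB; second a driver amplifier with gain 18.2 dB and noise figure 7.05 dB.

Convert to linear (a loss of L dB is a gain of −L dB): F_i = 10^(NF_i/10), G_i = 10^(G_i,dB/10)
  Stage 1: F_1 = 10^(2.63/10) = 1.832, G_1 = 10^(18.2/10) = 66.07
  Stage 2: F_2 = 10^(7.05/10) = 5.070, G_2 = 10^(18.2/10) = 66.07
Friis cascade:
  F = 1.832 + (5.070 − 1)/66.07 = 1.894
NF = 10 log₁₀(1.894) = 2.77 dB

2.77 dB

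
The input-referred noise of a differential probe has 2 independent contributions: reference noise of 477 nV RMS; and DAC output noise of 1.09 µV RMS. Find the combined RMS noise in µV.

1.19 µV

Uncorrelated sources add in power (mean-square): V_tot = √(ΣV_i²)
V_tot = √[(4.77×10⁻⁷)² + (1.09×10⁻⁶)²] = 1.19×10⁻⁶ V = 1.19 µV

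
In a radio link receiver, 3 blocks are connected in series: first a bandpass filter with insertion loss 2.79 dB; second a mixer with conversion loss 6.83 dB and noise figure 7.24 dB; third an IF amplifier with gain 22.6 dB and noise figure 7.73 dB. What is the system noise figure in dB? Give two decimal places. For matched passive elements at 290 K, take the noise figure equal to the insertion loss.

17.42 dB

Convert to linear (a loss of L dB is a gain of −L dB): F_i = 10^(NF_i/10), G_i = 10^(G_i,dB/10)
  Stage 1: F_1 = 10^(2.79/10) = 1.901, G_1 = 10^(−2.79/10) = 0.5260
  Stage 2: F_2 = 10^(7.24/10) = 5.297, G_2 = 10^(−6.83/10) = 0.2075
  Stage 3: F_3 = 10^(7.73/10) = 5.929, G_3 = 10^(22.6/10) = 182.0
Friis cascade:
  F = 1.901 + (5.297 − 1)/0.5260 + (5.929 − 1)/0.1091 = 55.23
NF = 10 log₁₀(55.23) = 17.42 dB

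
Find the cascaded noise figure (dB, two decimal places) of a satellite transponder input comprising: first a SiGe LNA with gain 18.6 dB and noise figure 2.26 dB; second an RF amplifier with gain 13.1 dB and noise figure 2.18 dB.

Convert to linear (a loss of L dB is a gain of −L dB): F_i = 10^(NF_i/10), G_i = 10^(G_i,dB/10)
  Stage 1: F_1 = 10^(2.26/10) = 1.683, G_1 = 10^(18.6/10) = 72.44
  Stage 2: F_2 = 10^(2.18/10) = 1.652, G_2 = 10^(13.1/10) = 20.42
Friis cascade:
  F = 1.683 + (1.652 − 1)/72.44 = 1.692
NF = 10 log₁₀(1.692) = 2.28 dB

2.28 dB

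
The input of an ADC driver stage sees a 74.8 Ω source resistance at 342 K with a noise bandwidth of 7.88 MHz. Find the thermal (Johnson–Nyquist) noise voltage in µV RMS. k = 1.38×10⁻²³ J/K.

3.34 µV

V_n = √(4kTRB)
4kTRB = 4 × 1.38×10⁻²³ × 342 × 7.48×10¹ × 7.88×10⁶ = 1.11×10⁻¹¹ V²
V_n = √(1.11×10⁻¹¹) = 3.34×10⁻⁶ V = 3.34 µV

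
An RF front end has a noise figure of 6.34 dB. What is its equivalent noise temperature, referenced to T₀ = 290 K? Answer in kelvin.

959 K

F = 10^(6.34/10) = 4.30527
T_e = (F − 1)·T₀ = (4.30527 − 1) × 290 = 959 K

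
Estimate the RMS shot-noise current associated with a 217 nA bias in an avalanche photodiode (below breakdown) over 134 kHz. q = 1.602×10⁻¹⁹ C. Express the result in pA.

I_n = √(2qI·B)
2qI·B = 2 × 1.602×10⁻¹⁹ × 2.17×10⁻⁷ × 1.34×10⁵ = 9.32×10⁻²¹ A²
I_n = √(9.32×10⁻²¹) = 9.65×10⁻¹¹ A = 96.5 pA

96.5 pA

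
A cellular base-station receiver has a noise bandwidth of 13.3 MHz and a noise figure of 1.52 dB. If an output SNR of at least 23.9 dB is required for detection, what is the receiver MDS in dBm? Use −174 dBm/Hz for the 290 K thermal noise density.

−77.3 dBm

Sensitivity = −174 + 10 log₁₀(B) + NF + SNR_min
= −174 + 71.24 + 1.52 + 23.9
= −77.34 dBm → −77.3 dBm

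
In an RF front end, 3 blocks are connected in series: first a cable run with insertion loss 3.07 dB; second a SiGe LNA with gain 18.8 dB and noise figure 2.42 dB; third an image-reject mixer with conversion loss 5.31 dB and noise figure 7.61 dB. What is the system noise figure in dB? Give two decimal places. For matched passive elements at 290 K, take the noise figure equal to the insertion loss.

5.64 dB

Convert to linear (a loss of L dB is a gain of −L dB): F_i = 10^(NF_i/10), G_i = 10^(G_i,dB/10)
  Stage 1: F_1 = 10^(3.07/10) = 2.028, G_1 = 10^(−3.07/10) = 0.4932
  Stage 2: F_2 = 10^(2.42/10) = 1.746, G_2 = 10^(18.8/10) = 75.86
  Stage 3: F_3 = 10^(7.61/10) = 5.768, G_3 = 10^(−5.31/10) = 0.2944
Friis cascade:
  F = 2.028 + (1.746 − 1)/0.4932 + (5.768 − 1)/37.41 = 3.667
NF = 10 log₁₀(3.667) = 5.64 dB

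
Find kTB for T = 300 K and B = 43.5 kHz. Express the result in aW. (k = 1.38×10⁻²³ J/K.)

P_n = kTB = 1.38×10⁻²³ × 300 × 4.35×10⁴ = 1.80×10⁻¹⁶ W = 180 aW

180 aW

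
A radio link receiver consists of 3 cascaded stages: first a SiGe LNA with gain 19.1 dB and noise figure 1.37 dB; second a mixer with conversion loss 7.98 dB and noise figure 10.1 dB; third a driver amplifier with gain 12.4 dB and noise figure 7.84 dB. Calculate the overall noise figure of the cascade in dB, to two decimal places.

Convert to linear (a loss of L dB is a gain of −L dB): F_i = 10^(NF_i/10), G_i = 10^(G_i,dB/10)
  Stage 1: F_1 = 10^(1.37/10) = 1.371, G_1 = 10^(19.1/10) = 81.28
  Stage 2: F_2 = 10^(10.1/10) = 10.23, G_2 = 10^(−7.98/10) = 0.1592
  Stage 3: F_3 = 10^(7.84/10) = 6.081, G_3 = 10^(12.4/10) = 17.38
Friis cascade:
  F = 1.371 + (10.23 − 1)/81.28 + (6.081 − 1)/12.94 = 1.877
NF = 10 log₁₀(1.877) = 2.73 dB

2.73 dB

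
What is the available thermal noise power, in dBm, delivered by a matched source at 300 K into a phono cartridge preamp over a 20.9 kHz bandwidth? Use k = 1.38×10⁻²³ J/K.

P_n = kTB = 1.38×10⁻²³ × 300 × 2.09×10⁴ = 8.65×10⁻¹⁷ W
In dBm: 10 log₁₀(8.65×10⁻¹⁷ / 10⁻³) = −130.6 dBm

−130.6 dBm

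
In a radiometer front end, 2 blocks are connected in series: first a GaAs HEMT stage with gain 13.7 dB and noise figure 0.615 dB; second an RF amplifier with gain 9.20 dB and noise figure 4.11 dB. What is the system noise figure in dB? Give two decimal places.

Convert to linear (a loss of L dB is a gain of −L dB): F_i = 10^(NF_i/10), G_i = 10^(G_i,dB/10)
  Stage 1: F_1 = 10^(0.615/10) = 1.152, G_1 = 10^(13.7/10) = 23.44
  Stage 2: F_2 = 10^(4.11/10) = 2.576, G_2 = 10^(9.20/10) = 8.318
Friis cascade:
  F = 1.152 + (2.576 − 1)/23.44 = 1.219
NF = 10 log₁₀(1.219) = 0.86 dB

0.86 dB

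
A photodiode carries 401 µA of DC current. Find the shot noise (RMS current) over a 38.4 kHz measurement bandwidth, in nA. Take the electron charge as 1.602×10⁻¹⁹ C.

I_n = √(2qI·B)
2qI·B = 2 × 1.602×10⁻¹⁹ × 4.01×10⁻⁴ × 3.84×10⁴ = 4.93×10⁻¹⁸ A²
I_n = √(4.93×10⁻¹⁸) = 2.22×10⁻⁹ A = 2.22 nA

2.22 nA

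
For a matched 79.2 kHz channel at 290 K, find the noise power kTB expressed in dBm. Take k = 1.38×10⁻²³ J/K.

−125.0 dBm

P_n = kTB = 1.38×10⁻²³ × 290 × 7.92×10⁴ = 3.17×10⁻¹⁶ W
In dBm: 10 log₁₀(3.17×10⁻¹⁶ / 10⁻³) = −125.0 dBm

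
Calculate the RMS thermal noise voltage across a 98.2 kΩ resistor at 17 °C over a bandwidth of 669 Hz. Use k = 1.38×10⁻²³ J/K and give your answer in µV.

T = 17 °C + 273.15 = 290.15 K
V_n = √(4kTRB)
4kTRB = 4 × 1.38×10⁻²³ × 290.15 × 9.82×10⁴ × 6.69×10² = 1.05×10⁻¹² V²
V_n = √(1.05×10⁻¹²) = 1.03×10⁻⁶ V = 1.03 µV

1.03 µV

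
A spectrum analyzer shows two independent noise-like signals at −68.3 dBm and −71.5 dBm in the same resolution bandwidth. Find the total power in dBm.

Convert to linear, add, convert back:
P₁ = 1.48×10⁻¹⁰ W, P₂ = 7.08×10⁻¹¹ W
P_tot = 2.19×10⁻¹⁰ W → 10 log₁₀(P_tot / 10⁻³) = −66.6 dBm

−66.6 dBm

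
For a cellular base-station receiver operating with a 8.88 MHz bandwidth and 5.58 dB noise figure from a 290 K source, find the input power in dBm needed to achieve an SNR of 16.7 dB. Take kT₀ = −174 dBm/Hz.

Sensitivity = −174 + 10 log₁₀(B) + NF + SNR_min
= −174 + 69.48 + 5.58 + 16.7
= −82.24 dBm → −82.2 dBm

−82.2 dBm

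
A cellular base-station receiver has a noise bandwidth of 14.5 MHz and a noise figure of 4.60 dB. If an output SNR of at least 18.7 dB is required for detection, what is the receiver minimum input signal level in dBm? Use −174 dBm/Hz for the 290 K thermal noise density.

−79.1 dBm

Sensitivity = −174 + 10 log₁₀(B) + NF + SNR_min
= −174 + 71.61 + 4.60 + 18.7
= −79.09 dBm → −79.1 dBm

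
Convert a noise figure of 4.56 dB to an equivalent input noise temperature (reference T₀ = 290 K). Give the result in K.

F = 10^(4.56/10) = 2.85759
T_e = (F − 1)·T₀ = (2.85759 − 1) × 290 = 539 K

539 K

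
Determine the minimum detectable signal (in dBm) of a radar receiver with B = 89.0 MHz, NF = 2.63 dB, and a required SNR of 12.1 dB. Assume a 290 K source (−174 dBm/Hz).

−79.8 dBm

Sensitivity = −174 + 10 log₁₀(B) + NF + SNR_min
= −174 + 79.49 + 2.63 + 12.1
= −79.78 dBm → −79.8 dBm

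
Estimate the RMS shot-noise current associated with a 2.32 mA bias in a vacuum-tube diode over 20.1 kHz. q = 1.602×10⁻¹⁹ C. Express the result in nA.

I_n = √(2qI·B)
2qI·B = 2 × 1.602×10⁻¹⁹ × 2.32×10⁻³ × 2.01×10⁴ = 1.49×10⁻¹⁷ A²
I_n = √(1.49×10⁻¹⁷) = 3.87×10⁻⁹ A = 3.87 nA

3.87 nA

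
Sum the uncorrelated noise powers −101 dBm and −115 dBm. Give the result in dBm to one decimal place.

−100.8 dBm

Convert to linear, add, convert back:
P₁ = 7.94×10⁻¹⁴ W, P₂ = 3.16×10⁻¹⁵ W
P_tot = 8.26×10⁻¹⁴ W → 10 log₁₀(P_tot / 10⁻³) = −100.8 dBm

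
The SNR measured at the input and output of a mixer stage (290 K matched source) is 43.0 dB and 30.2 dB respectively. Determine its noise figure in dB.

12.8 dB

NF (dB) = SNR_in(dB) − SNR_out(dB) when the source is at T₀
NF = 43.0 − 30.2 = 12.8 dB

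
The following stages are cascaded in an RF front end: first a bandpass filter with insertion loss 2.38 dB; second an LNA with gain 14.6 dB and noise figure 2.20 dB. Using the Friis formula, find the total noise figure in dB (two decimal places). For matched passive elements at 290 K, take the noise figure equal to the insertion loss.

4.58 dB

Convert to linear (a loss of L dB is a gain of −L dB): F_i = 10^(NF_i/10), G_i = 10^(G_i,dB/10)
  Stage 1: F_1 = 10^(2.38/10) = 1.730, G_1 = 10^(−2.38/10) = 0.5781
  Stage 2: F_2 = 10^(2.20/10) = 1.660, G_2 = 10^(14.6/10) = 28.84
Friis cascade:
  F = 1.730 + (1.660 − 1)/0.5781 = 2.871
NF = 10 log₁₀(2.871) = 4.58 dB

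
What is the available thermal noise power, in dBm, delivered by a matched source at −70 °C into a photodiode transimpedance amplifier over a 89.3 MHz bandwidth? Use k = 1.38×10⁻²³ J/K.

T = −70 °C + 273.15 = 203.15 K
P_n = kTB = 1.38×10⁻²³ × 203.15 × 8.93×10⁷ = 2.50×10⁻¹³ W
In dBm: 10 log₁₀(2.50×10⁻¹³ / 10⁻³) = −96.0 dBm

−96.0 dBm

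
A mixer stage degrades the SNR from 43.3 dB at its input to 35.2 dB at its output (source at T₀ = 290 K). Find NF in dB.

NF (dB) = SNR_in(dB) − SNR_out(dB) when the source is at T₀
NF = 43.3 − 35.2 = 8.1 dB

8.1 dB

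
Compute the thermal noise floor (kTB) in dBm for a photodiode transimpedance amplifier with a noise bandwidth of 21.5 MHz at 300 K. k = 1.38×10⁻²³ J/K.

P_n = kTB = 1.38×10⁻²³ × 300 × 2.15×10⁷ = 8.90×10⁻¹⁴ W
In dBm: 10 log₁₀(8.90×10⁻¹⁴ / 10⁻³) = −100.5 dBm

−100.5 dBm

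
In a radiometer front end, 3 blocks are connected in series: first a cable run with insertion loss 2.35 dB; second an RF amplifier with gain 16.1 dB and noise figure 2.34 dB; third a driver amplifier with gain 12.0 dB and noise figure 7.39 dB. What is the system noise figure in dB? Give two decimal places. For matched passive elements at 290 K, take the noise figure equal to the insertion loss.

4.96 dB

Convert to linear (a loss of L dB is a gain of −L dB): F_i = 10^(NF_i/10), G_i = 10^(G_i,dB/10)
  Stage 1: F_1 = 10^(2.35/10) = 1.718, G_1 = 10^(−2.35/10) = 0.5821
  Stage 2: F_2 = 10^(2.34/10) = 1.714, G_2 = 10^(16.1/10) = 40.74
  Stage 3: F_3 = 10^(7.39/10) = 5.483, G_3 = 10^(12.0/10) = 15.85
Friis cascade:
  F = 1.718 + (1.714 − 1)/0.5821 + (5.483 − 1)/23.71 = 3.133
NF = 10 log₁₀(3.133) = 4.96 dB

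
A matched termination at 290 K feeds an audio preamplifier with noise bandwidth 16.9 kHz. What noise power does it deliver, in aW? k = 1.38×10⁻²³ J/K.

67.6 aW

P_n = kTB = 1.38×10⁻²³ × 290 × 1.69×10⁴ = 6.76×10⁻¹⁷ W = 67.6 aW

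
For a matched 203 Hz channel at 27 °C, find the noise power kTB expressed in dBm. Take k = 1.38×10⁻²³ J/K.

−150.8 dBm

T = 27 °C + 273.15 = 300.15 K
P_n = kTB = 1.38×10⁻²³ × 300.15 × 2.03×10² = 8.41×10⁻¹⁹ W
In dBm: 10 log₁₀(8.41×10⁻¹⁹ / 10⁻³) = −150.8 dBm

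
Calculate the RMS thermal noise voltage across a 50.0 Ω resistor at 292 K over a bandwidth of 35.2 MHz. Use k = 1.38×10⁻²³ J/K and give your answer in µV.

V_n = √(4kTRB)
4kTRB = 4 × 1.38×10⁻²³ × 292 × 5.00×10¹ × 3.52×10⁷ = 2.84×10⁻¹¹ V²
V_n = √(2.84×10⁻¹¹) = 5.33×10⁻⁶ V = 5.33 µV

5.33 µV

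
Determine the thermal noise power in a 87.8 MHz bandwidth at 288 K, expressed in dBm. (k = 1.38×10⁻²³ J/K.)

P_n = kTB = 1.38×10⁻²³ × 288 × 8.78×10⁷ = 3.49×10⁻¹³ W
In dBm: 10 log₁₀(3.49×10⁻¹³ / 10⁻³) = −94.6 dBm

−94.6 dBm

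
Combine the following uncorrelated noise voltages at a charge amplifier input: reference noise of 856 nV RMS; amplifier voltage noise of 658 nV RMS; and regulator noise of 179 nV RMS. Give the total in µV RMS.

1.09 µV

Uncorrelated sources add in power (mean-square): V_tot = √(ΣV_i²)
V_tot = √[(8.56×10⁻⁷)² + (6.58×10⁻⁷)² + (1.79×10⁻⁷)²] = 1.09×10⁻⁶ V = 1.09 µV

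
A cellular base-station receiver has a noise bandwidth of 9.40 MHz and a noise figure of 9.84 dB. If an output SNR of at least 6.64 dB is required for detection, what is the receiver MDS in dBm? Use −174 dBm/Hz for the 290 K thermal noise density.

−87.8 dBm

Sensitivity = −174 + 10 log₁₀(B) + NF + SNR_min
= −174 + 69.73 + 9.84 + 6.64
= −87.79 dBm → −87.8 dBm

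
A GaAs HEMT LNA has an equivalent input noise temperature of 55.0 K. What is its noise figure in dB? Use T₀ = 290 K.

0.754 dB

F = 1 + T_e/T₀ = 1 + 55.0/290 = 1.18966
NF = 10 log₁₀(1.18966) = 0.754 dB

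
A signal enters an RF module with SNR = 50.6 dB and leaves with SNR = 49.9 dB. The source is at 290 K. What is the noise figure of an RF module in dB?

NF (dB) = SNR_in(dB) − SNR_out(dB) when the source is at T₀
NF = 50.6 − 49.9 = 0.7 dB

0.7 dB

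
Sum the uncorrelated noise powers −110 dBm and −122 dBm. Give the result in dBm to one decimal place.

−109.7 dBm

Convert to linear, add, convert back:
P₁ = 1.00×10⁻¹⁴ W, P₂ = 6.31×10⁻¹⁶ W
P_tot = 1.06×10⁻¹⁴ W → 10 log₁₀(P_tot / 10⁻³) = −109.7 dBm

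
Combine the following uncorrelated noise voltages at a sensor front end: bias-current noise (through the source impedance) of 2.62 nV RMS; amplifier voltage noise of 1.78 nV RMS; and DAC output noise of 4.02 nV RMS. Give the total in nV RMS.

5.12 nV

Uncorrelated sources add in power (mean-square): V_tot = √(ΣV_i²)
V_tot = √[(2.62×10⁻⁹)² + (1.78×10⁻⁹)² + (4.02×10⁻⁹)²] = 5.12×10⁻⁹ V = 5.12 nV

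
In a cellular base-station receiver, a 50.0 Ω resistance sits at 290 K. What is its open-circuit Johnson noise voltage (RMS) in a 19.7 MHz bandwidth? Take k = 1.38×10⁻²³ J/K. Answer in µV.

V_n = √(4kTRB)
4kTRB = 4 × 1.38×10⁻²³ × 290 × 5.00×10¹ × 1.97×10⁷ = 1.58×10⁻¹¹ V²
V_n = √(1.58×10⁻¹¹) = 3.97×10⁻⁶ V = 3.97 µV

3.97 µV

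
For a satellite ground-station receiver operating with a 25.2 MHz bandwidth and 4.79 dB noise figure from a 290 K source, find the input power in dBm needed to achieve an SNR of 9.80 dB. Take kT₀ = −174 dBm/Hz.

−85.4 dBm

Sensitivity = −174 + 10 log₁₀(B) + NF + SNR_min
= −174 + 74.01 + 4.79 + 9.80
= −85.40 dBm → −85.4 dBm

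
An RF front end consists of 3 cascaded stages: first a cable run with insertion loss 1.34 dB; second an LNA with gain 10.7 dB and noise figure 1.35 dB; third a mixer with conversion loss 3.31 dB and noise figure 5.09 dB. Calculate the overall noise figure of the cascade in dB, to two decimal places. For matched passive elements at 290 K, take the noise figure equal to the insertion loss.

3.26 dB

Convert to linear (a loss of L dB is a gain of −L dB): F_i = 10^(NF_i/10), G_i = 10^(G_i,dB/10)
  Stage 1: F_1 = 10^(1.34/10) = 1.361, G_1 = 10^(−1.34/10) = 0.7345
  Stage 2: F_2 = 10^(1.35/10) = 1.365, G_2 = 10^(10.7/10) = 11.75
  Stage 3: F_3 = 10^(5.09/10) = 3.228, G_3 = 10^(−3.31/10) = 0.4667
Friis cascade:
  F = 1.361 + (1.365 − 1)/0.7345 + (3.228 − 1)/8.630 = 2.116
NF = 10 log₁₀(2.116) = 3.26 dB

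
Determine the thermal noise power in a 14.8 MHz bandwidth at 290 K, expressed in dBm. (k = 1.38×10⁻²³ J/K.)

−102.3 dBm

P_n = kTB = 1.38×10⁻²³ × 290 × 1.48×10⁷ = 5.92×10⁻¹⁴ W
In dBm: 10 log₁₀(5.92×10⁻¹⁴ / 10⁻³) = −102.3 dBm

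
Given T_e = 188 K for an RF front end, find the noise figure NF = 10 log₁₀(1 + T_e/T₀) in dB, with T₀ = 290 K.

2.17 dB

F = 1 + T_e/T₀ = 1 + 188/290 = 1.64828
NF = 10 log₁₀(1.64828) = 2.17 dB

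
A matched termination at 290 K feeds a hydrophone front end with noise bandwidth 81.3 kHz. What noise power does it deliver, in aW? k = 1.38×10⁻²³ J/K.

P_n = kTB = 1.38×10⁻²³ × 290 × 8.13×10⁴ = 3.25×10⁻¹⁶ W = 325 aW

325 aW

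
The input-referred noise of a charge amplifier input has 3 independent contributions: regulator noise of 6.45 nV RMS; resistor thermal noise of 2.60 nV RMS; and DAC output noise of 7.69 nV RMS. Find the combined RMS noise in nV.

Uncorrelated sources add in power (mean-square): V_tot = √(ΣV_i²)
V_tot = √[(6.45×10⁻⁹)² + (2.60×10⁻⁹)² + (7.69×10⁻⁹)²] = 1.04×10⁻⁸ V = 10.4 nV

10.4 nV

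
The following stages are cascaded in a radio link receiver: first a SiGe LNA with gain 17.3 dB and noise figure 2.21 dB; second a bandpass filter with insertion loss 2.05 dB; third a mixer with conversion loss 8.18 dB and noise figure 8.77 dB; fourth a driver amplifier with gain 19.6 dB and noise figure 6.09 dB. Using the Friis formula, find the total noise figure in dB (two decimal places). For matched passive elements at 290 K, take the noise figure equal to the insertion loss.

3.93 dB

Convert to linear (a loss of L dB is a gain of −L dB): F_i = 10^(NF_i/10), G_i = 10^(G_i,dB/10)
  Stage 1: F_1 = 10^(2.21/10) = 1.663, G_1 = 10^(17.3/10) = 53.70
  Stage 2: F_2 = 10^(2.05/10) = 1.603, G_2 = 10^(−2.05/10) = 0.6237
  Stage 3: F_3 = 10^(8.77/10) = 7.534, G_3 = 10^(−8.18/10) = 0.1521
  Stage 4: F_4 = 10^(6.09/10) = 4.064, G_4 = 10^(19.6/10) = 91.20
Friis cascade:
  F = 1.663 + (1.603 − 1)/53.70 + (7.534 − 1)/33.50 + (4.064 − 1)/5.093 = 2.471
NF = 10 log₁₀(2.471) = 3.93 dB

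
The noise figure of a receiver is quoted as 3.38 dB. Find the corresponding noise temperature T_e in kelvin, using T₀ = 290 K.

F = 10^(3.38/10) = 2.17771
T_e = (F − 1)·T₀ = (2.17771 − 1) × 290 = 342 K

342 K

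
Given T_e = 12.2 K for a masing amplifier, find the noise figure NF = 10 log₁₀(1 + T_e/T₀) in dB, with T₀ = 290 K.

0.179 dB

F = 1 + T_e/T₀ = 1 + 12.2/290 = 1.04207
NF = 10 log₁₀(1.04207) = 0.179 dB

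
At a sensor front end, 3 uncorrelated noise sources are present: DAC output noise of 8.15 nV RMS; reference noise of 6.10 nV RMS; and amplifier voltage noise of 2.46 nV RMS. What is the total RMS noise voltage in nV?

Uncorrelated sources add in power (mean-square): V_tot = √(ΣV_i²)
V_tot = √[(8.15×10⁻⁹)² + (6.10×10⁻⁹)² + (2.46×10⁻⁹)²] = 1.05×10⁻⁸ V = 10.5 nV

10.5 nV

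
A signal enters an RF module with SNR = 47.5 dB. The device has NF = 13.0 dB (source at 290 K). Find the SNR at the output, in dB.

34.5 dB

By definition F = SNR_in/SNR_out, so in dB: SNR_out = SNR_in − NF
SNR_out = 47.5 − 13.0 = 34.5 dB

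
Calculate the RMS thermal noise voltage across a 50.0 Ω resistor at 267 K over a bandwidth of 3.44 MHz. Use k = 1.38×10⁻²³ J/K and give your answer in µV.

V_n = √(4kTRB)
4kTRB = 4 × 1.38×10⁻²³ × 267 × 5.00×10¹ × 3.44×10⁶ = 2.54×10⁻¹² V²
V_n = √(2.54×10⁻¹²) = 1.59×10⁻⁶ V = 1.59 µV

1.59 µV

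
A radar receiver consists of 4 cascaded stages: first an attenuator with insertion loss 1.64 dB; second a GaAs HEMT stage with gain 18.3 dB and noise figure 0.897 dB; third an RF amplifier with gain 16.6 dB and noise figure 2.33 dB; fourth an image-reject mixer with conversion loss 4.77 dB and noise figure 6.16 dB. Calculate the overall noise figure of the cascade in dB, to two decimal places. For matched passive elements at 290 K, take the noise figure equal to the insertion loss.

Convert to linear (a loss of L dB is a gain of −L dB): F_i = 10^(NF_i/10), G_i = 10^(G_i,dB/10)
  Stage 1: F_1 = 10^(1.64/10) = 1.459, G_1 = 10^(−1.64/10) = 0.6855
  Stage 2: F_2 = 10^(0.897/10) = 1.229, G_2 = 10^(18.3/10) = 67.61
  Stage 3: F_3 = 10^(2.33/10) = 1.710, G_3 = 10^(16.6/10) = 45.71
  Stage 4: F_4 = 10^(6.16/10) = 4.130, G_4 = 10^(−4.77/10) = 0.3334
Friis cascade:
  F = 1.459 + (1.229 − 1)/0.6855 + (1.710 − 1)/46.34 + (4.130 − 1)/2118 = 1.810
NF = 10 log₁₀(1.810) = 2.58 dB

2.58 dB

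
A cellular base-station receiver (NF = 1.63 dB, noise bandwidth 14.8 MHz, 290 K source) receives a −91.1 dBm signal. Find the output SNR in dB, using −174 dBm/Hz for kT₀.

Noise floor: N = −174 + 10 log₁₀(B) + NF
10 log₁₀(1.48×10⁷) = 71.7 dB
N = −174 + 71.7 + 1.63 = −100.67 dBm
SNR = P_sig − N = −91.1 − (−100.67) = 9.57 dB → 9.6 dB

9.6 dB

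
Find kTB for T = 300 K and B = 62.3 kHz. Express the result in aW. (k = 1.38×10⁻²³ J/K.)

P_n = kTB = 1.38×10⁻²³ × 300 × 6.23×10⁴ = 2.58×10⁻¹⁶ W = 258 aW

258 aW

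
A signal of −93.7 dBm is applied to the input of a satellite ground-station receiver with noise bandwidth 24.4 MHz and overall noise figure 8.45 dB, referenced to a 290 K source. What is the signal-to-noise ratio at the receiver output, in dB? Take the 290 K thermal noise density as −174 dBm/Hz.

Noise floor: N = −174 + 10 log₁₀(B) + NF
10 log₁₀(2.44×10⁷) = 73.87 dB
N = −174 + 73.87 + 8.45 = −91.68 dBm
SNR = P_sig − N = −93.7 − (−91.68) = −2.02 dB → −2.0 dB

−2.0 dB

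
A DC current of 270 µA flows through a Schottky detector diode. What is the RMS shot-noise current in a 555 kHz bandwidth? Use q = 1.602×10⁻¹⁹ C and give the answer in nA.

I_n = √(2qI·B)
2qI·B = 2 × 1.602×10⁻¹⁹ × 2.70×10⁻⁴ × 5.55×10⁵ = 4.80×10⁻¹⁷ A²
I_n = √(4.80×10⁻¹⁷) = 6.93×10⁻⁹ A = 6.93 nA

6.93 nA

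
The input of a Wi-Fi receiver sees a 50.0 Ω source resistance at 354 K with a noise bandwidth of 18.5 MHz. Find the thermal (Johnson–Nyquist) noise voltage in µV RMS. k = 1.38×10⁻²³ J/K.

4.25 µV

V_n = √(4kTRB)
4kTRB = 4 × 1.38×10⁻²³ × 354 × 5.00×10¹ × 1.85×10⁷ = 1.81×10⁻¹¹ V²
V_n = √(1.81×10⁻¹¹) = 4.25×10⁻⁶ V = 4.25 µV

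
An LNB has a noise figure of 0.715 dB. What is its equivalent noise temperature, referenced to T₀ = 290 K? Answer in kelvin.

F = 10^(0.715/10) = 1.17896
T_e = (F − 1)·T₀ = (1.17896 − 1) × 290 = 51.9 K

51.9 K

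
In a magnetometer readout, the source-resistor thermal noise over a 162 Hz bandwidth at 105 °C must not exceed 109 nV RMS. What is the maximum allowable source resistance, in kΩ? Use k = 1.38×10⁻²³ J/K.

3.51 kΩ

T = 105 °C + 273.15 = 378.15 K
Johnson–Nyquist: V_n = √(4kTRB) ⇒ R = V_n² / (4kTB)
4kTB = 4 × 1.38×10⁻²³ × 378.15 × 1.62×10² = 3.38×10⁻¹⁸
R = (1.09×10⁻⁷)² / 3.38×10⁻¹⁸ = 3.51×10³ Ω = 3.51 kΩ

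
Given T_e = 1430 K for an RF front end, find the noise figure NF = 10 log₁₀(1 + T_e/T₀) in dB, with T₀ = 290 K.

F = 1 + T_e/T₀ = 1 + 1430/290 = 5.93103
NF = 10 log₁₀(5.93103) = 7.73 dB

7.73 dB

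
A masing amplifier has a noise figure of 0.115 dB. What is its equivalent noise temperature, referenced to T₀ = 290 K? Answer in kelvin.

F = 10^(0.115/10) = 1.02683
T_e = (F − 1)·T₀ = (1.02683 − 1) × 290 = 7.78 K

7.78 K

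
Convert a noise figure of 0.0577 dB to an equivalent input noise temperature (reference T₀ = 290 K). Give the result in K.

3.88 K

F = 10^(0.0577/10) = 1.01337
T_e = (F − 1)·T₀ = (1.01337 − 1) × 290 = 3.88 K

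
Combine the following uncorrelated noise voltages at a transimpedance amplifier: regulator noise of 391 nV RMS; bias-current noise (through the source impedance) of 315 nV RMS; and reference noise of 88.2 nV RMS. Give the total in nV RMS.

Uncorrelated sources add in power (mean-square): V_tot = √(ΣV_i²)
V_tot = √[(3.91×10⁻⁷)² + (3.15×10⁻⁷)² + (8.82×10⁻⁸)²] = 5.10×10⁻⁷ V = 510 nV

510 nV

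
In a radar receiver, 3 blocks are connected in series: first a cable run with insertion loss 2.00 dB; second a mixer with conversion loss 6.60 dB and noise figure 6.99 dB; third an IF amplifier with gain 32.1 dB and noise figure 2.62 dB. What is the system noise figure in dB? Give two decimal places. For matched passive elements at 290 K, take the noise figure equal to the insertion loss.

11.44 dB

Convert to linear (a loss of L dB is a gain of −L dB): F_i = 10^(NF_i/10), G_i = 10^(G_i,dB/10)
  Stage 1: F_1 = 10^(2.00/10) = 1.585, G_1 = 10^(−2.00/10) = 0.6310
  Stage 2: F_2 = 10^(6.99/10) = 5.000, G_2 = 10^(−6.60/10) = 0.2188
  Stage 3: F_3 = 10^(2.62/10) = 1.828, G_3 = 10^(32.1/10) = 1622
Friis cascade:
  F = 1.585 + (5.000 − 1)/0.6310 + (1.828 − 1)/0.1380 = 13.92
NF = 10 log₁₀(13.92) = 11.44 dB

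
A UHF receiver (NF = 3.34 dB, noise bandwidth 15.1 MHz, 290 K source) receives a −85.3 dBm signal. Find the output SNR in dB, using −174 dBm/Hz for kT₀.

Noise floor: N = −174 + 10 log₁₀(B) + NF
10 log₁₀(1.51×10⁷) = 71.79 dB
N = −174 + 71.79 + 3.34 = −98.87 dBm
SNR = P_sig − N = −85.3 − (−98.87) = 13.57 dB → 13.6 dB

13.6 dB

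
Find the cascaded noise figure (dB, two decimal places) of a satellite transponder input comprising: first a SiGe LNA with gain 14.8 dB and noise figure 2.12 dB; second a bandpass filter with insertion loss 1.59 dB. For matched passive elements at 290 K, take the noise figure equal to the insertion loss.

2.16 dB

Convert to linear (a loss of L dB is a gain of −L dB): F_i = 10^(NF_i/10), G_i = 10^(G_i,dB/10)
  Stage 1: F_1 = 10^(2.12/10) = 1.629, G_1 = 10^(14.8/10) = 30.20
  Stage 2: F_2 = 10^(1.59/10) = 1.442, G_2 = 10^(−1.59/10) = 0.6934
Friis cascade:
  F = 1.629 + (1.442 − 1)/30.20 = 1.644
NF = 10 log₁₀(1.644) = 2.16 dB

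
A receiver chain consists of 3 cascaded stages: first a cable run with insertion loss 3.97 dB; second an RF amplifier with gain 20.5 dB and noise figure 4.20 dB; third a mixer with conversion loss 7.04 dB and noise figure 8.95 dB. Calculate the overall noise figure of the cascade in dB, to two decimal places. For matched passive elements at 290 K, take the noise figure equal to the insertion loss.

8.27 dB

Convert to linear (a loss of L dB is a gain of −L dB): F_i = 10^(NF_i/10), G_i = 10^(G_i,dB/10)
  Stage 1: F_1 = 10^(3.97/10) = 2.495, G_1 = 10^(−3.97/10) = 0.4009
  Stage 2: F_2 = 10^(4.20/10) = 2.630, G_2 = 10^(20.5/10) = 112.2
  Stage 3: F_3 = 10^(8.95/10) = 7.852, G_3 = 10^(−7.04/10) = 0.1977
Friis cascade:
  F = 2.495 + (2.630 − 1)/0.4009 + (7.852 − 1)/44.98 = 6.714
NF = 10 log₁₀(6.714) = 8.27 dB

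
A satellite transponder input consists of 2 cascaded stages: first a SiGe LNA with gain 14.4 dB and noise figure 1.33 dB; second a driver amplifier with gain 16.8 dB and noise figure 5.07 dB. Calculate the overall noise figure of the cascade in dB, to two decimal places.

1.58 dB

Convert to linear (a loss of L dB is a gain of −L dB): F_i = 10^(NF_i/10), G_i = 10^(G_i,dB/10)
  Stage 1: F_1 = 10^(1.33/10) = 1.358, G_1 = 10^(14.4/10) = 27.54
  Stage 2: F_2 = 10^(5.07/10) = 3.214, G_2 = 10^(16.8/10) = 47.86
Friis cascade:
  F = 1.358 + (3.214 − 1)/27.54 = 1.439
NF = 10 log₁₀(1.439) = 1.58 dB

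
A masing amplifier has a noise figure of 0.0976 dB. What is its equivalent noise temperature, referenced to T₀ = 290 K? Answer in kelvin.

6.59 K

F = 10^(0.0976/10) = 1.02273
T_e = (F − 1)·T₀ = (1.02273 − 1) × 290 = 6.59 K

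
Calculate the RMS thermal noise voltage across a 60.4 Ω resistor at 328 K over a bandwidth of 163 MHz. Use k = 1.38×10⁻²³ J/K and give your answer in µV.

13.4 µV

V_n = √(4kTRB)
4kTRB = 4 × 1.38×10⁻²³ × 328 × 6.04×10¹ × 1.63×10⁸ = 1.78×10⁻¹⁰ V²
V_n = √(1.78×10⁻¹⁰) = 1.34×10⁻⁵ V = 13.4 µV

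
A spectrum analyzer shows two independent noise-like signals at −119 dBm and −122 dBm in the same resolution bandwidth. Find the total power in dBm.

−117.2 dBm

Convert to linear, add, convert back:
P₁ = 1.26×10⁻¹⁵ W, P₂ = 6.31×10⁻¹⁶ W
P_tot = 1.89×10⁻¹⁵ W → 10 log₁₀(P_tot / 10⁻³) = −117.2 dBm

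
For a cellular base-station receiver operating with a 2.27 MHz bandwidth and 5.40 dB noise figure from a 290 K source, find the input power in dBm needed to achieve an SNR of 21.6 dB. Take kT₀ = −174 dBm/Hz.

−83.4 dBm

Sensitivity = −174 + 10 log₁₀(B) + NF + SNR_min
= −174 + 63.56 + 5.40 + 21.6
= −83.44 dBm → −83.4 dBm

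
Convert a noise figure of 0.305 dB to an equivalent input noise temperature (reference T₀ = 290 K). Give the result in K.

F = 10^(0.305/10) = 1.07275
T_e = (F − 1)·T₀ = (1.07275 − 1) × 290 = 21.1 K

21.1 K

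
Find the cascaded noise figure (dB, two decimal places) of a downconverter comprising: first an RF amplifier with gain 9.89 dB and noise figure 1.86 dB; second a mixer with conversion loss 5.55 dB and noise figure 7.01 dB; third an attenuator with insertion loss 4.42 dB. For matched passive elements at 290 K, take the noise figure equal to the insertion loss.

4.15 dB

Convert to linear (a loss of L dB is a gain of −L dB): F_i = 10^(NF_i/10), G_i = 10^(G_i,dB/10)
  Stage 1: F_1 = 10^(1.86/10) = 1.535, G_1 = 10^(9.89/10) = 9.750
  Stage 2: F_2 = 10^(7.01/10) = 5.023, G_2 = 10^(−5.55/10) = 0.2786
  Stage 3: F_3 = 10^(4.42/10) = 2.767, G_3 = 10^(−4.42/10) = 0.3614
Friis cascade:
  F = 1.535 + (5.023 − 1)/9.750 + (2.767 − 1)/2.716 = 2.598
NF = 10 log₁₀(2.598) = 4.15 dB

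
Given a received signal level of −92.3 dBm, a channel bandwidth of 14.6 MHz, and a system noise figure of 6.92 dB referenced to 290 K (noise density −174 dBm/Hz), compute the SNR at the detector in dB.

3.1 dB

Noise floor: N = −174 + 10 log₁₀(B) + NF
10 log₁₀(1.46×10⁷) = 71.64 dB
N = −174 + 71.64 + 6.92 = −95.44 dBm
SNR = P_sig − N = −92.3 − (−95.44) = 3.14 dB → 3.1 dB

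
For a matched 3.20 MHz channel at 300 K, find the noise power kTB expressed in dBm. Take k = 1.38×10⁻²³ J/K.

−108.8 dBm

P_n = kTB = 1.38×10⁻²³ × 300 × 3.20×10⁶ = 1.32×10⁻¹⁴ W
In dBm: 10 log₁₀(1.32×10⁻¹⁴ / 10⁻³) = −108.8 dBm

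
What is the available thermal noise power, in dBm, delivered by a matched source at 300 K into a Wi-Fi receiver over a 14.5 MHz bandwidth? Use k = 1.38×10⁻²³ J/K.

P_n = kTB = 1.38×10⁻²³ × 300 × 1.45×10⁷ = 6.00×10⁻¹⁴ W
In dBm: 10 log₁₀(6.00×10⁻¹⁴ / 10⁻³) = −102.2 dBm

−102.2 dBm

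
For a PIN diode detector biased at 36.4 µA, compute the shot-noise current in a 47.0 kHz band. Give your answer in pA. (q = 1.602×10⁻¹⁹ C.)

I_n = √(2qI·B)
2qI·B = 2 × 1.602×10⁻¹⁹ × 3.64×10⁻⁵ × 4.70×10⁴ = 5.48×10⁻¹⁹ A²
I_n = √(5.48×10⁻¹⁹) = 7.40×10⁻¹⁰ A = 740 pA

740 pA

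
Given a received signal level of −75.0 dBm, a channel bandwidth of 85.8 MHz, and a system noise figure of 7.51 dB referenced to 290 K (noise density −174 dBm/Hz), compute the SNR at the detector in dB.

12.2 dB

Noise floor: N = −174 + 10 log₁₀(B) + NF
10 log₁₀(8.58×10⁷) = 79.33 dB
N = −174 + 79.33 + 7.51 = −87.16 dBm
SNR = P_sig − N = −75.0 − (−87.16) = 12.16 dB → 12.2 dB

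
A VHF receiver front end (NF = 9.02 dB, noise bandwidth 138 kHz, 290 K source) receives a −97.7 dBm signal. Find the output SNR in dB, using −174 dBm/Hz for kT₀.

15.9 dB

Noise floor: N = −174 + 10 log₁₀(B) + NF
10 log₁₀(1.38×10⁵) = 51.4 dB
N = −174 + 51.4 + 9.02 = −113.58 dBm
SNR = P_sig − N = −97.7 − (−113.58) = 15.88 dB → 15.9 dB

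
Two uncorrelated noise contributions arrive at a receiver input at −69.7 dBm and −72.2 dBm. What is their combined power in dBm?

Convert to linear, add, convert back:
P₁ = 1.07×10⁻¹⁰ W, P₂ = 6.03×10⁻¹¹ W
P_tot = 1.67×10⁻¹⁰ W → 10 log₁₀(P_tot / 10⁻³) = −67.8 dBm

−67.8 dBm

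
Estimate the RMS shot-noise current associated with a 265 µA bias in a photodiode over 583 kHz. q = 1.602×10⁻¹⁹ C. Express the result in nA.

7.04 nA

I_n = √(2qI·B)
2qI·B = 2 × 1.602×10⁻¹⁹ × 2.65×10⁻⁴ × 5.83×10⁵ = 4.95×10⁻¹⁷ A²
I_n = √(4.95×10⁻¹⁷) = 7.04×10⁻⁹ A = 7.04 nA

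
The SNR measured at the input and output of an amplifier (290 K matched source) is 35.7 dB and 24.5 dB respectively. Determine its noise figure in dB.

NF (dB) = SNR_in(dB) − SNR_out(dB) when the source is at T₀
NF = 35.7 − 24.5 = 11.2 dB

11.2 dB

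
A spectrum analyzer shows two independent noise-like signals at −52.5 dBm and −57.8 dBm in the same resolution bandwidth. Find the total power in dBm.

−51.4 dBm

Convert to linear, add, convert back:
P₁ = 5.62×10⁻⁹ W, P₂ = 1.66×10⁻⁹ W
P_tot = 7.28×10⁻⁹ W → 10 log₁₀(P_tot / 10⁻³) = −51.4 dBm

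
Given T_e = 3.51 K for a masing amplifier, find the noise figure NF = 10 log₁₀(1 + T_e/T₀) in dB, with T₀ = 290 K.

0.052 dB

F = 1 + T_e/T₀ = 1 + 3.51/290 = 1.0121
NF = 10 log₁₀(1.0121) = 0.052 dB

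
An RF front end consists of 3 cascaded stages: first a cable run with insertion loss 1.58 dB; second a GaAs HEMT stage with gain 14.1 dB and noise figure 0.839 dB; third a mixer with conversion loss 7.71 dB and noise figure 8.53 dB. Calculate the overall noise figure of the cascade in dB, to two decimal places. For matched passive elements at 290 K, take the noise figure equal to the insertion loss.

3.20 dB

Convert to linear (a loss of L dB is a gain of −L dB): F_i = 10^(NF_i/10), G_i = 10^(G_i,dB/10)
  Stage 1: F_1 = 10^(1.58/10) = 1.439, G_1 = 10^(−1.58/10) = 0.6950
  Stage 2: F_2 = 10^(0.839/10) = 1.213, G_2 = 10^(14.1/10) = 25.70
  Stage 3: F_3 = 10^(8.53/10) = 7.129, G_3 = 10^(−7.71/10) = 0.1694
Friis cascade:
  F = 1.439 + (1.213 − 1)/0.6950 + (7.129 − 1)/17.86 = 2.088
NF = 10 log₁₀(2.088) = 3.20 dB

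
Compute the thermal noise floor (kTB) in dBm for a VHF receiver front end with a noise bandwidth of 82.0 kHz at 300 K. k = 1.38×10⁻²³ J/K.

−124.7 dBm

P_n = kTB = 1.38×10⁻²³ × 300 × 8.20×10⁴ = 3.39×10⁻¹⁶ W
In dBm: 10 log₁₀(3.39×10⁻¹⁶ / 10⁻³) = −124.7 dBm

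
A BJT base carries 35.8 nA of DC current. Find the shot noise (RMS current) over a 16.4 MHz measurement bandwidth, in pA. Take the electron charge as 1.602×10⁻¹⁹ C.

434 pA

I_n = √(2qI·B)
2qI·B = 2 × 1.602×10⁻¹⁹ × 3.58×10⁻⁸ × 1.64×10⁷ = 1.88×10⁻¹⁹ A²
I_n = √(1.88×10⁻¹⁹) = 4.34×10⁻¹⁰ A = 434 pA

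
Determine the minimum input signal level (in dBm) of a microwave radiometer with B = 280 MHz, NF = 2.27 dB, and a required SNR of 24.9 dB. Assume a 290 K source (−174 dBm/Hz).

Sensitivity = −174 + 10 log₁₀(B) + NF + SNR_min
= −174 + 84.47 + 2.27 + 24.9
= −62.36 dBm → −62.4 dBm

−62.4 dBm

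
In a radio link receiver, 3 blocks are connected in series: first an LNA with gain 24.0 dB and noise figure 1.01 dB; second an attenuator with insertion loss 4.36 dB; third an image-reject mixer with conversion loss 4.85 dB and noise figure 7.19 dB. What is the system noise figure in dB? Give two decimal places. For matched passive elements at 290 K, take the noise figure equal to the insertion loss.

1.19 dB

Convert to linear (a loss of L dB is a gain of −L dB): F_i = 10^(NF_i/10), G_i = 10^(G_i,dB/10)
  Stage 1: F_1 = 10^(1.01/10) = 1.262, G_1 = 10^(24.0/10) = 251.2
  Stage 2: F_2 = 10^(4.36/10) = 2.729, G_2 = 10^(−4.36/10) = 0.3664
  Stage 3: F_3 = 10^(7.19/10) = 5.236, G_3 = 10^(−4.85/10) = 0.3273
Friis cascade:
  F = 1.262 + (2.729 − 1)/251.2 + (5.236 − 1)/92.04 = 1.315
NF = 10 log₁₀(1.315) = 1.19 dB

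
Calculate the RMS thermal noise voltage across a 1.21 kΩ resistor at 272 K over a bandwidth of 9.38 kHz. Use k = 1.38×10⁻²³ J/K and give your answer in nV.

V_n = √(4kTRB)
4kTRB = 4 × 1.38×10⁻²³ × 272 × 1.21×10³ × 9.38×10³ = 1.70×10⁻¹³ V²
V_n = √(1.70×10⁻¹³) = 4.13×10⁻⁷ V = 413 nV

413 nV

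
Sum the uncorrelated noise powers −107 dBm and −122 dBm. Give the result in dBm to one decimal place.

Convert to linear, add, convert back:
P₁ = 2.00×10⁻¹⁴ W, P₂ = 6.31×10⁻¹⁶ W
P_tot = 2.06×10⁻¹⁴ W → 10 log₁₀(P_tot / 10⁻³) = −106.9 dBm

−106.9 dBm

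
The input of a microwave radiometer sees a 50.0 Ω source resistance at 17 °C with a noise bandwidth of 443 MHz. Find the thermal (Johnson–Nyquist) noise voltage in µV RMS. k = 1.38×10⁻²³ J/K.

18.8 µV

T = 17 °C + 273.15 = 290.15 K
V_n = √(4kTRB)
4kTRB = 4 × 1.38×10⁻²³ × 290.15 × 5.00×10¹ × 4.43×10⁸ = 3.55×10⁻¹⁰ V²
V_n = √(3.55×10⁻¹⁰) = 1.88×10⁻⁵ V = 18.8 µV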